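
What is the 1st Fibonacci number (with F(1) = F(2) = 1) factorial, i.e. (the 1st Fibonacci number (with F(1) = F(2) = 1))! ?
Convert the 1st Fibonacci number (with F(1) = F(2) = 1) (Fibonacci index) → 1 (decimal)
Compute 1! = 1
1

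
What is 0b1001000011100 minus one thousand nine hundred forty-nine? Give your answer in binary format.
Convert 0b1001000011100 (binary) → 4096 + 512 + 16 + 8 + 4 = 4636 (decimal)
Convert one thousand nine hundred forty-nine (English words) → 1×1000 + 9×100 + 49 = 1949 (decimal)
Compute 4636 - 1949 = 2687
Convert 2687 (decimal) → 2687 = 2048 + 512 + 64 + 32 + 16 + 8 + 4 + 2 + 1 → 0b101001111111 (binary)
0b101001111111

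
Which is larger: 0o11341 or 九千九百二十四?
Convert 0o11341 (octal) → 1×4096 + 1×512 + 3×64 + 4×8 + 1 = 4833 (decimal)
Convert 九千九百二十四 (Chinese numeral) → 9×1000 + 9×100 + 2×10 + 4 = 9924 (decimal)
Compare 4833 vs 9924: larger = 9924
9924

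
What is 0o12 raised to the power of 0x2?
Convert 0o12 (octal) → 1×8 + 2 = 10 (decimal)
Convert 0x2 (hexadecimal) → 2 (decimal)
Compute 10 ^ 2 = 100
100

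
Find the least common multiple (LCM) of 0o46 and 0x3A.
Convert 0o46 (octal) → 4×8 + 6 = 38 (decimal)
Convert 0x3A (hexadecimal) → 3×16 + 10 = 58 (decimal)
Compute lcm(38, 58) = 1102
1102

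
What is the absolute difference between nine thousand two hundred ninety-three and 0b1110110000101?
Convert nine thousand two hundred ninety-three (English words) → 9×1000 + 2×100 + 93 = 9293 (decimal)
Convert 0b1110110000101 (binary) → 4096 + 2048 + 1024 + 256 + 128 + 4 + 1 = 7557 (decimal)
Compute |9293 - 7557| = 1736
1736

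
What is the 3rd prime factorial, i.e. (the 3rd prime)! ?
Convert the 3rd prime (prime index) → 5 (decimal)
Compute 5! = 120
120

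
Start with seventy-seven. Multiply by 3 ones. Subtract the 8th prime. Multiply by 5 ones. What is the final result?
Convert seventy-seven (English words) → 77 (decimal)
Start: 77
Convert 3 ones (place-value notation) → 3 (decimal)
77 × 3 = 231
Convert the 8th prime (prime index) → 19 (decimal)
231 - 19 = 212
Convert 5 ones (place-value notation) → 5 (decimal)
212 × 5 = 1060
1060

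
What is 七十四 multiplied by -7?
Convert 七十四 (Chinese numeral) → 7×10 + 4 = 74 (decimal)
Compute 74 × -7 = -518
-518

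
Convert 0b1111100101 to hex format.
Convert 0b1111100101 (binary) → 512 + 256 + 128 + 64 + 32 + 4 + 1 = 997 (decimal)
Convert 997 (decimal) → 997 = 3×256 + 14×16 + 5 → 0x3E5 (hexadecimal)
0x3E5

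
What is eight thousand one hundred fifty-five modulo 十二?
Convert eight thousand one hundred fifty-five (English words) → 8×1000 + 1×100 + 55 = 8155 (decimal)
Convert 十二 (Chinese numeral) → 1×10 + 2 = 12 (decimal)
Compute 8155 mod 12 = 7
7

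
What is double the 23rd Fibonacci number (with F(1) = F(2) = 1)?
The 23rd Fibonacci number (with F(1) = F(2) = 1) = 28657
Compute 28657 × 2 = 57314
57314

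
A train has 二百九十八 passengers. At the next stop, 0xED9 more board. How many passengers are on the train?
Convert 二百九十八 (Chinese numeral) → 2×100 + 9×10 + 8 = 298 (decimal)
Convert 0xED9 (hexadecimal) → 14×256 + 13×16 + 9 = 3801 (decimal)
Compute 298 + 3801 = 4099
4099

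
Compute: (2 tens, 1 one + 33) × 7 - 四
Convert 2 tens, 1 one (place-value notation) → 2×10 + 1 = 21 (decimal)
Convert 四 (Chinese numeral) → 4 (decimal)
Expression in decimal: (21 + 33) × 7 - 4
Parentheses first: 21 + 33 = 54
Multiply: 54 × 7 = 378
Subtract: 378 - 4 = 374
374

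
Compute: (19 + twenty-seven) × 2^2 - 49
Convert twenty-seven (English words) → 27 (decimal)
Convert 2^2 (power) → 4 (decimal)
Expression in decimal: (19 + 27) × 4 - 49
Parentheses first: 19 + 27 = 46
Multiply: 46 × 4 = 184
Subtract: 184 - 49 = 135
135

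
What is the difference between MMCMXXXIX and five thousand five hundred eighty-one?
Convert MMCMXXXIX (Roman numeral) → 1000 + 1000 + 900 + 10 + 10 + 10 + 9 = 2939 (decimal)
Convert five thousand five hundred eighty-one (English words) → 5×1000 + 5×100 + 81 = 5581 (decimal)
Difference: |2939 - 5581| = 2642
2642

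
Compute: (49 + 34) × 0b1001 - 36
Convert 0b1001 (binary) → 8 + 1 = 9 (decimal)
Expression in decimal: (49 + 34) × 9 - 36
Parentheses first: 49 + 34 = 83
Multiply: 83 × 9 = 747
Subtract: 747 - 36 = 711
711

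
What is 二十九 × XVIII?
Convert 二十九 (Chinese numeral) → 2×10 + 9 = 29 (decimal)
Convert XVIII (Roman numeral) → 10 + 5 + 1 + 1 + 1 = 18 (decimal)
Compute 29 × 18 = 522
522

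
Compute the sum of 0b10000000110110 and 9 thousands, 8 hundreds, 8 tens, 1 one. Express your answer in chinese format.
Convert 0b10000000110110 (binary) → 8192 + 32 + 16 + 4 + 2 = 8246 (decimal)
Convert 9 thousands, 8 hundreds, 8 tens, 1 one (place-value notation) → 9×1000 + 8×100 + 8×10 + 1 = 9881 (decimal)
Compute 8246 + 9881 = 18127
Convert 18127 (decimal) → 18127 = 1×10000 + 8×1000 + 1×100 + 2×10 + 7 → 一万八千一百二十七 (Chinese numeral)
一万八千一百二十七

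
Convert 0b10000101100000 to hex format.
Convert 0b10000101100000 (binary) → 8192 + 256 + 64 + 32 = 8544 (decimal)
Convert 8544 (decimal) → 8544 = 2×4096 + 1×256 + 6×16 → 0x2160 (hexadecimal)
0x2160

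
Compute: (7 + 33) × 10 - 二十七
Convert 二十七 (Chinese numeral) → 2×10 + 7 = 27 (decimal)
Expression in decimal: (7 + 33) × 10 - 27
Parentheses first: 7 + 33 = 40
Multiply: 40 × 10 = 400
Subtract: 400 - 27 = 373
373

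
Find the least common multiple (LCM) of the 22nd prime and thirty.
Convert the 22nd prime (prime index) → 79 (decimal)
Convert thirty (English words) → 30 (decimal)
Compute lcm(79, 30) = 2370
2370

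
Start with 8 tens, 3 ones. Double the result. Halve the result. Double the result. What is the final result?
Convert 8 tens, 3 ones (place-value notation) → 8×10 + 3 = 83 (decimal)
Start: 83
83 × 2 = 166
166 ÷ 2 = 83
83 × 2 = 166
166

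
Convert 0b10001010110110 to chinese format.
Convert 0b10001010110110 (binary) → 8192 + 512 + 128 + 32 + 16 + 4 + 2 = 8886 (decimal)
Convert 8886 (decimal) → 8886 = 8×1000 + 8×100 + 8×10 + 6 → 八千八百八十六 (Chinese numeral)
八千八百八十六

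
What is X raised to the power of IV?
Convert X (Roman numeral) → 10 (decimal)
Convert IV (Roman numeral) → 4 (decimal)
Compute 10 ^ 4 = 10000
10000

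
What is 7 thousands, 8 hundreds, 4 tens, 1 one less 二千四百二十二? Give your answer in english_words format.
Convert 7 thousands, 8 hundreds, 4 tens, 1 one (place-value notation) → 7×1000 + 8×100 + 4×10 + 1 = 7841 (decimal)
Convert 二千四百二十二 (Chinese numeral) → 2×1000 + 4×100 + 2×10 + 2 = 2422 (decimal)
Compute 7841 - 2422 = 5419
Convert 5419 (decimal) → 5419 = 5×1000 + 4×100 + 19 → five thousand four hundred nineteen (English words)
five thousand four hundred nineteen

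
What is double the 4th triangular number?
The 4th triangular number = 4×5/2 = 10
Compute 10 × 2 = 20
20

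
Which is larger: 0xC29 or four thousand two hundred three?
Convert 0xC29 (hexadecimal) → 12×256 + 2×16 + 9 = 3113 (decimal)
Convert four thousand two hundred three (English words) → 4×1000 + 2×100 + 3 = 4203 (decimal)
Compare 3113 vs 4203: larger = 4203
4203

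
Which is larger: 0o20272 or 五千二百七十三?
Convert 0o20272 (octal) → 2×4096 + 2×64 + 7×8 + 2 = 8378 (decimal)
Convert 五千二百七十三 (Chinese numeral) → 5×1000 + 2×100 + 7×10 + 3 = 5273 (decimal)
Compare 8378 vs 5273: larger = 8378
8378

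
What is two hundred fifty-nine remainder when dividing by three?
Convert two hundred fifty-nine (English words) → 2×100 + 59 = 259 (decimal)
Convert three (English words) → 3 (decimal)
Compute 259 mod 3 = 1
1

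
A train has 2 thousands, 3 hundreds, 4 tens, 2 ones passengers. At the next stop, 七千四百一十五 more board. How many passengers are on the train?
Convert 2 thousands, 3 hundreds, 4 tens, 2 ones (place-value notation) → 2×1000 + 3×100 + 4×10 + 2 = 2342 (decimal)
Convert 七千四百一十五 (Chinese numeral) → 7×1000 + 4×100 + 1×10 + 5 = 7415 (decimal)
Compute 2342 + 7415 = 9757
9757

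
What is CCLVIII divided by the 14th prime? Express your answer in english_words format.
Convert CCLVIII (Roman numeral) → 100 + 100 + 50 + 5 + 1 + 1 + 1 = 258 (decimal)
Convert the 14th prime (prime index) → 43 (decimal)
Compute 258 ÷ 43 = 6
Convert 6 (decimal) → six (English words)
six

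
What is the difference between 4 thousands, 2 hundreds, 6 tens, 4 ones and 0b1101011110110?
Convert 4 thousands, 2 hundreds, 6 tens, 4 ones (place-value notation) → 4×1000 + 2×100 + 6×10 + 4 = 4264 (decimal)
Convert 0b1101011110110 (binary) → 4096 + 2048 + 512 + 128 + 64 + 32 + 16 + 4 + 2 = 6902 (decimal)
Difference: |4264 - 6902| = 2638
2638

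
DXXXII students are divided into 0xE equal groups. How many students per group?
Convert DXXXII (Roman numeral) → 500 + 10 + 10 + 10 + 1 + 1 = 532 (decimal)
Convert 0xE (hexadecimal) → 14 (decimal)
Compute 532 ÷ 14 = 38
38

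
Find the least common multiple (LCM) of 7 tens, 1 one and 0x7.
Convert 7 tens, 1 one (place-value notation) → 7×10 + 1 = 71 (decimal)
Convert 0x7 (hexadecimal) → 7 (decimal)
Compute lcm(71, 7) = 497
497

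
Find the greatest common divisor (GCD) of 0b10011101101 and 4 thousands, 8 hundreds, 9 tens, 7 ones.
Convert 0b10011101101 (binary) → 1024 + 128 + 64 + 32 + 8 + 4 + 1 = 1261 (decimal)
Convert 4 thousands, 8 hundreds, 9 tens, 7 ones (place-value notation) → 4×1000 + 8×100 + 9×10 + 7 = 4897 (decimal)
Compute gcd(1261, 4897) = 1
1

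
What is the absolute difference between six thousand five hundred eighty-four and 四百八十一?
Convert six thousand five hundred eighty-four (English words) → 6×1000 + 5×100 + 84 = 6584 (decimal)
Convert 四百八十一 (Chinese numeral) → 4×100 + 8×10 + 1 = 481 (decimal)
Compute |6584 - 481| = 6103
6103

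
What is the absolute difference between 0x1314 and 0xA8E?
Convert 0x1314 (hexadecimal) → 1×4096 + 3×256 + 1×16 + 4 = 4884 (decimal)
Convert 0xA8E (hexadecimal) → 10×256 + 8×16 + 14 = 2702 (decimal)
Compute |4884 - 2702| = 2182
2182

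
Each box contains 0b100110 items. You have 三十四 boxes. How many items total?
Convert 0b100110 (binary) → 32 + 4 + 2 = 38 (decimal)
Convert 三十四 (Chinese numeral) → 3×10 + 4 = 34 (decimal)
Compute 38 × 34 = 1292
1292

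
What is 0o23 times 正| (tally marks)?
Convert 0o23 (octal) → 2×8 + 3 = 19 (decimal)
Convert 正| (tally marks) → 5 + 1 = 6 (decimal)
Compute 19 × 6 = 114
114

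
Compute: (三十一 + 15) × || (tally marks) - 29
Convert 三十一 (Chinese numeral) → 3×10 + 1 = 31 (decimal)
Convert || (tally marks) → 2 (decimal)
Expression in decimal: (31 + 15) × 2 - 29
Parentheses first: 31 + 15 = 46
Multiply: 46 × 2 = 92
Subtract: 92 - 29 = 63
63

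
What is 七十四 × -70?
Convert 七十四 (Chinese numeral) → 7×10 + 4 = 74 (decimal)
Compute 74 × -70 = -5180
-5180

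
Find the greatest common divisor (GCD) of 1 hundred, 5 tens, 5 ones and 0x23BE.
Convert 1 hundred, 5 tens, 5 ones (place-value notation) → 1×100 + 5×10 + 5 = 155 (decimal)
Convert 0x23BE (hexadecimal) → 2×4096 + 3×256 + 11×16 + 14 = 9150 (decimal)
Compute gcd(155, 9150) = 5
5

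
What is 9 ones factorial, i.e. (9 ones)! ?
Convert 9 ones (place-value notation) → 9 (decimal)
Compute 9! = 362880
362880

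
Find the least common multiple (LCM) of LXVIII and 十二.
Convert LXVIII (Roman numeral) → 50 + 10 + 5 + 1 + 1 + 1 = 68 (decimal)
Convert 十二 (Chinese numeral) → 1×10 + 2 = 12 (decimal)
Compute lcm(68, 12) = 204
204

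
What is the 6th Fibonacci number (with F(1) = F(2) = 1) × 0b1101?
Convert the 6th Fibonacci number (with F(1) = F(2) = 1) (Fibonacci index) → 1, 1, 2, 3, 5, 8 → 8 (decimal)
Convert 0b1101 (binary) → 8 + 4 + 1 = 13 (decimal)
Compute 8 × 13 = 104
104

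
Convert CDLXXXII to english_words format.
Convert CDLXXXII (Roman numeral) → 400 + 50 + 10 + 10 + 10 + 1 + 1 = 482 (decimal)
Convert 482 (decimal) → 482 = 4×100 + 82 → four hundred eighty-two (English words)
four hundred eighty-two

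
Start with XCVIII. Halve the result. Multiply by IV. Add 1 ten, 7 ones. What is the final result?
Convert XCVIII (Roman numeral) → 90 + 5 + 1 + 1 + 1 = 98 (decimal)
Start: 98
98 ÷ 2 = 49
Convert IV (Roman numeral) → 4 (decimal)
49 × 4 = 196
Convert 1 ten, 7 ones (place-value notation) → 1×10 + 7 = 17 (decimal)
196 + 17 = 213
213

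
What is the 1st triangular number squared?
The 1st triangular number = 1×2/2 = 1
Compute 1² = 1 × 1 = 1
1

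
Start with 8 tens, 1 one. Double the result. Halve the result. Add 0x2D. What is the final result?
Convert 8 tens, 1 one (place-value notation) → 8×10 + 1 = 81 (decimal)
Start: 81
81 × 2 = 162
162 ÷ 2 = 81
Convert 0x2D (hexadecimal) → 2×16 + 13 = 45 (decimal)
81 + 45 = 126
126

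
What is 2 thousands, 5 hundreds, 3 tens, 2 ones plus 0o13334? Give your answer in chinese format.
Convert 2 thousands, 5 hundreds, 3 tens, 2 ones (place-value notation) → 2×1000 + 5×100 + 3×10 + 2 = 2532 (decimal)
Convert 0o13334 (octal) → 1×4096 + 3×512 + 3×64 + 3×8 + 4 = 5852 (decimal)
Compute 2532 + 5852 = 8384
Convert 8384 (decimal) → 8384 = 8×1000 + 3×100 + 8×10 + 4 → 八千三百八十四 (Chinese numeral)
八千三百八十四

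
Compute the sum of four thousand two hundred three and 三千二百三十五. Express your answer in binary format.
Convert four thousand two hundred three (English words) → 4×1000 + 2×100 + 3 = 4203 (decimal)
Convert 三千二百三十五 (Chinese numeral) → 3×1000 + 2×100 + 3×10 + 5 = 3235 (decimal)
Compute 4203 + 3235 = 7438
Convert 7438 (decimal) → 7438 = 4096 + 2048 + 1024 + 256 + 8 + 4 + 2 → 0b1110100001110 (binary)
0b1110100001110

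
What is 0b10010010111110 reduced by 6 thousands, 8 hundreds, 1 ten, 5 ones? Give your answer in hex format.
Convert 0b10010010111110 (binary) → 8192 + 1024 + 128 + 32 + 16 + 8 + 4 + 2 = 9406 (decimal)
Convert 6 thousands, 8 hundreds, 1 ten, 5 ones (place-value notation) → 6×1000 + 8×100 + 1×10 + 5 = 6815 (decimal)
Compute 9406 - 6815 = 2591
Convert 2591 (decimal) → 2591 = 10×256 + 1×16 + 15 → 0xA1F (hexadecimal)
0xA1F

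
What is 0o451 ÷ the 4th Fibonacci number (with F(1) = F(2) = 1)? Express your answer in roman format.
Convert 0o451 (octal) → 4×64 + 5×8 + 1 = 297 (decimal)
Convert the 4th Fibonacci number (with F(1) = F(2) = 1) (Fibonacci index) → 1, 1, 2, 3 → 3 (decimal)
Compute 297 ÷ 3 = 99
Convert 99 (decimal) → 99 = 90 + 9 → XCIX (Roman numeral)
XCIX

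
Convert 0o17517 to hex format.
Convert 0o17517 (octal) → 1×4096 + 7×512 + 5×64 + 1×8 + 7 = 8015 (decimal)
Convert 8015 (decimal) → 8015 = 1×4096 + 15×256 + 4×16 + 15 → 0x1F4F (hexadecimal)
0x1F4F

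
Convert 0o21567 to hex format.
Convert 0o21567 (octal) → 2×4096 + 1×512 + 5×64 + 6×8 + 7 = 9079 (decimal)
Convert 9079 (decimal) → 9079 = 2×4096 + 3×256 + 7×16 + 7 → 0x2377 (hexadecimal)
0x2377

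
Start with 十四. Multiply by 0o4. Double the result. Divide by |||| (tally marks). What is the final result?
Convert 十四 (Chinese numeral) → 1×10 + 4 = 14 (decimal)
Start: 14
Convert 0o4 (octal) → 4 (decimal)
14 × 4 = 56
56 × 2 = 112
Convert |||| (tally marks) → 4 (decimal)
112 ÷ 4 = 28
28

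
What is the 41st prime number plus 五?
The 41st prime number = 179
Convert 五 (Chinese numeral) → 5 (decimal)
Compute 179 + 5 = 184
184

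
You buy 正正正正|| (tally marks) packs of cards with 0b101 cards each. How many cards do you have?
Convert 0b101 (binary) → 4 + 1 = 5 (decimal)
Convert 正正正正|| (tally marks) → 5 + 5 + 5 + 5 + 2 = 22 (decimal)
Compute 5 × 22 = 110
110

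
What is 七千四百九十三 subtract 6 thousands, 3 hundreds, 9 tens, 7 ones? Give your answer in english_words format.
Convert 七千四百九十三 (Chinese numeral) → 7×1000 + 4×100 + 9×10 + 3 = 7493 (decimal)
Convert 6 thousands, 3 hundreds, 9 tens, 7 ones (place-value notation) → 6×1000 + 3×100 + 9×10 + 7 = 6397 (decimal)
Compute 7493 - 6397 = 1096
Convert 1096 (decimal) → 1096 = 1×1000 + 96 → one thousand ninety-six (English words)
one thousand ninety-six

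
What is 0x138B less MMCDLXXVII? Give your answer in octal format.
Convert 0x138B (hexadecimal) → 1×4096 + 3×256 + 8×16 + 11 = 5003 (decimal)
Convert MMCDLXXVII (Roman numeral) → 1000 + 1000 + 400 + 50 + 10 + 10 + 5 + 1 + 1 = 2477 (decimal)
Compute 5003 - 2477 = 2526
Convert 2526 (decimal) → 2526 = 4×512 + 7×64 + 3×8 + 6 → 0o4736 (octal)
0o4736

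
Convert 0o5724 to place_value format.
Convert 0o5724 (octal) → 5×512 + 7×64 + 2×8 + 4 = 3028 (decimal)
Convert 3028 (decimal) → 3028 = 3×1000 + 2×10 + 8 → 3 thousands, 2 tens, 8 ones (place-value notation)
3 thousands, 2 tens, 8 ones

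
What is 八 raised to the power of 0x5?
Convert 八 (Chinese numeral) → 8 (decimal)
Convert 0x5 (hexadecimal) → 5 (decimal)
Compute 8 ^ 5 = 32768
32768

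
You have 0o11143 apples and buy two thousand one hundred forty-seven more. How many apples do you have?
Convert 0o11143 (octal) → 1×4096 + 1×512 + 1×64 + 4×8 + 3 = 4707 (decimal)
Convert two thousand one hundred forty-seven (English words) → 2×1000 + 1×100 + 47 = 2147 (decimal)
Compute 4707 + 2147 = 6854
6854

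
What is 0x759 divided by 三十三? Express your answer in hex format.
Convert 0x759 (hexadecimal) → 7×256 + 5×16 + 9 = 1881 (decimal)
Convert 三十三 (Chinese numeral) → 3×10 + 3 = 33 (decimal)
Compute 1881 ÷ 33 = 57
Convert 57 (decimal) → 57 = 3×16 + 9 → 0x39 (hexadecimal)
0x39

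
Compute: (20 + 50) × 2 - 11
Parentheses first: 20 + 50 = 70
Multiply: 70 × 2 = 140
Subtract: 140 - 11 = 129
129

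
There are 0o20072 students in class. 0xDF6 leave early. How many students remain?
Convert 0o20072 (octal) → 2×4096 + 7×8 + 2 = 8250 (decimal)
Convert 0xDF6 (hexadecimal) → 13×256 + 15×16 + 6 = 3574 (decimal)
Compute 8250 - 3574 = 4676
4676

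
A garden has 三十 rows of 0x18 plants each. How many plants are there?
Convert 0x18 (hexadecimal) → 1×16 + 8 = 24 (decimal)
Convert 三十 (Chinese numeral) → 3×10 = 30 (decimal)
Compute 24 × 30 = 720
720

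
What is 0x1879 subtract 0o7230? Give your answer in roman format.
Convert 0x1879 (hexadecimal) → 1×4096 + 8×256 + 7×16 + 9 = 6265 (decimal)
Convert 0o7230 (octal) → 7×512 + 2×64 + 3×8 = 3736 (decimal)
Compute 6265 - 3736 = 2529
Convert 2529 (decimal) → 2529 = 1000 + 1000 + 500 + 10 + 10 + 9 → MMDXXIX (Roman numeral)
MMDXXIX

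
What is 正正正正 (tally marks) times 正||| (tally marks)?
Convert 正正正正 (tally marks) → 5 + 5 + 5 + 5 = 20 (decimal)
Convert 正||| (tally marks) → 5 + 3 = 8 (decimal)
Compute 20 × 8 = 160
160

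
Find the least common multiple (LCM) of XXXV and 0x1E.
Convert XXXV (Roman numeral) → 10 + 10 + 10 + 5 = 35 (decimal)
Convert 0x1E (hexadecimal) → 1×16 + 14 = 30 (decimal)
Compute lcm(35, 30) = 210
210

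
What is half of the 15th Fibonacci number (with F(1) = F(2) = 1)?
The 15th Fibonacci number (with F(1) = F(2) = 1): 1, 1, 2, 3, 5, 8, 13, 21, 34, 55, 89, 144, 233, 377, 610 → 610
Compute 610 ÷ 2 = 305
305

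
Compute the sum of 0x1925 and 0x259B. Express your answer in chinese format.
Convert 0x1925 (hexadecimal) → 1×4096 + 9×256 + 2×16 + 5 = 6437 (decimal)
Convert 0x259B (hexadecimal) → 2×4096 + 5×256 + 9×16 + 11 = 9627 (decimal)
Compute 6437 + 9627 = 16064
Convert 16064 (decimal) → 16064 = 1×10000 + 6×1000 + 6×10 + 4 → 一万六千零六十四 (Chinese numeral)
一万六千零六十四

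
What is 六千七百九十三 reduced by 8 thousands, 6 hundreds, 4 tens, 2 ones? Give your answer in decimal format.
Convert 六千七百九十三 (Chinese numeral) → 6×1000 + 7×100 + 9×10 + 3 = 6793 (decimal)
Convert 8 thousands, 6 hundreds, 4 tens, 2 ones (place-value notation) → 8×1000 + 6×100 + 4×10 + 2 = 8642 (decimal)
Compute 6793 - 8642 = -1849
-1849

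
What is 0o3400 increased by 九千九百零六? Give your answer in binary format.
Convert 0o3400 (octal) → 3×512 + 4×64 = 1792 (decimal)
Convert 九千九百零六 (Chinese numeral) → 9×1000 + 9×100 + 6 = 9906 (decimal)
Compute 1792 + 9906 = 11698
Convert 11698 (decimal) → 11698 = 8192 + 2048 + 1024 + 256 + 128 + 32 + 16 + 2 → 0b10110110110010 (binary)
0b10110110110010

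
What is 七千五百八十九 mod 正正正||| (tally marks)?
Convert 七千五百八十九 (Chinese numeral) → 7×1000 + 5×100 + 8×10 + 9 = 7589 (decimal)
Convert 正正正||| (tally marks) → 5 + 5 + 5 + 3 = 18 (decimal)
Compute 7589 mod 18 = 11
11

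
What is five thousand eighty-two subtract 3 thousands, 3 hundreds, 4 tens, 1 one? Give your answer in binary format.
Convert five thousand eighty-two (English words) → 5×1000 + 82 = 5082 (decimal)
Convert 3 thousands, 3 hundreds, 4 tens, 1 one (place-value notation) → 3×1000 + 3×100 + 4×10 + 1 = 3341 (decimal)
Compute 5082 - 3341 = 1741
Convert 1741 (decimal) → 1741 = 1024 + 512 + 128 + 64 + 8 + 4 + 1 → 0b11011001101 (binary)
0b11011001101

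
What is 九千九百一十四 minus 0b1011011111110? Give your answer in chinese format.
Convert 九千九百一十四 (Chinese numeral) → 9×1000 + 9×100 + 1×10 + 4 = 9914 (decimal)
Convert 0b1011011111110 (binary) → 4096 + 1024 + 512 + 128 + 64 + 32 + 16 + 8 + 4 + 2 = 5886 (decimal)
Compute 9914 - 5886 = 4028
Convert 4028 (decimal) → 4028 = 4×1000 + 2×10 + 8 → 四千零二十八 (Chinese numeral)
四千零二十八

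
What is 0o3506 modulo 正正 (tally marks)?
Convert 0o3506 (octal) → 3×512 + 5×64 + 6 = 1862 (decimal)
Convert 正正 (tally marks) → 5 + 5 = 10 (decimal)
Compute 1862 mod 10 = 2
2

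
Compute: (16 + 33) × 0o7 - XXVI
Convert 0o7 (octal) → 7 (decimal)
Convert XXVI (Roman numeral) → 10 + 10 + 5 + 1 = 26 (decimal)
Expression in decimal: (16 + 33) × 7 - 26
Parentheses first: 16 + 33 = 49
Multiply: 49 × 7 = 343
Subtract: 343 - 26 = 317
317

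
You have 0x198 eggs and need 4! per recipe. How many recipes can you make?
Convert 0x198 (hexadecimal) → 1×256 + 9×16 + 8 = 408 (decimal)
Convert 4! (factorial) → 24 (decimal)
Compute 408 ÷ 24 = 17
17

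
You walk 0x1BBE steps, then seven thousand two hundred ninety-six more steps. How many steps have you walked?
Convert 0x1BBE (hexadecimal) → 1×4096 + 11×256 + 11×16 + 14 = 7102 (decimal)
Convert seven thousand two hundred ninety-six (English words) → 7×1000 + 2×100 + 96 = 7296 (decimal)
Compute 7102 + 7296 = 14398
14398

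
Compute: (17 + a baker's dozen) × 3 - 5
Convert a baker's dozen (colloquial) → 13 (decimal)
Expression in decimal: (17 + 13) × 3 - 5
Parentheses first: 17 + 13 = 30
Multiply: 30 × 3 = 90
Subtract: 90 - 5 = 85
85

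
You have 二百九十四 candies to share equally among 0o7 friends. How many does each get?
Convert 二百九十四 (Chinese numeral) → 2×100 + 9×10 + 4 = 294 (decimal)
Convert 0o7 (octal) → 7 (decimal)
Compute 294 ÷ 7 = 42
42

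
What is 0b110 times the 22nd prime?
Convert 0b110 (binary) → 4 + 2 = 6 (decimal)
Convert the 22nd prime (prime index) → 79 (decimal)
Compute 6 × 79 = 474
474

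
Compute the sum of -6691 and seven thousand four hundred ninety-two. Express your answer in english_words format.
Convert seven thousand four hundred ninety-two (English words) → 7×1000 + 4×100 + 92 = 7492 (decimal)
Compute -6691 + 7492 = 801
Convert 801 (decimal) → 801 = 8×100 + 1 → eight hundred one (English words)
eight hundred one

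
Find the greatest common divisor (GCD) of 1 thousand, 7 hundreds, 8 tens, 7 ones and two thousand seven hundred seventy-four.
Convert 1 thousand, 7 hundreds, 8 tens, 7 ones (place-value notation) → 1×1000 + 7×100 + 8×10 + 7 = 1787 (decimal)
Convert two thousand seven hundred seventy-four (English words) → 2×1000 + 7×100 + 74 = 2774 (decimal)
Compute gcd(1787, 2774) = 1
1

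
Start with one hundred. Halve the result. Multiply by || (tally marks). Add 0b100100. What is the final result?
Convert one hundred (English words) → 1×100 = 100 (decimal)
Start: 100
100 ÷ 2 = 50
Convert || (tally marks) → 2 (decimal)
50 × 2 = 100
Convert 0b100100 (binary) → 32 + 4 = 36 (decimal)
100 + 36 = 136
136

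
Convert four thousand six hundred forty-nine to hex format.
Convert four thousand six hundred forty-nine (English words) → 4×1000 + 6×100 + 49 = 4649 (decimal)
Convert 4649 (decimal) → 4649 = 1×4096 + 2×256 + 2×16 + 9 → 0x1229 (hexadecimal)
0x1229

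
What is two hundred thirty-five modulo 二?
Convert two hundred thirty-five (English words) → 2×100 + 35 = 235 (decimal)
Convert 二 (Chinese numeral) → 2 (decimal)
Compute 235 mod 2 = 1
1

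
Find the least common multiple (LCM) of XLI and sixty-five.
Convert XLI (Roman numeral) → 40 + 1 = 41 (decimal)
Convert sixty-five (English words) → 65 (decimal)
Compute lcm(41, 65) = 2665
2665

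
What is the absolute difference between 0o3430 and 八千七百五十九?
Convert 0o3430 (octal) → 3×512 + 4×64 + 3×8 = 1816 (decimal)
Convert 八千七百五十九 (Chinese numeral) → 8×1000 + 7×100 + 5×10 + 9 = 8759 (decimal)
Compute |1816 - 8759| = 6943
6943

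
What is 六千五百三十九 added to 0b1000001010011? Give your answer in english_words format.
Convert 六千五百三十九 (Chinese numeral) → 6×1000 + 5×100 + 3×10 + 9 = 6539 (decimal)
Convert 0b1000001010011 (binary) → 4096 + 64 + 16 + 2 + 1 = 4179 (decimal)
Compute 6539 + 4179 = 10718
Convert 10718 (decimal) → 10718 = 10×1000 + 7×100 + 18 → ten thousand seven hundred eighteen (English words)
ten thousand seven hundred eighteen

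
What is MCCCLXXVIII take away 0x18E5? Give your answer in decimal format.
Convert MCCCLXXVIII (Roman numeral) → 1000 + 100 + 100 + 100 + 50 + 10 + 10 + 5 + 1 + 1 + 1 = 1378 (decimal)
Convert 0x18E5 (hexadecimal) → 1×4096 + 8×256 + 14×16 + 5 = 6373 (decimal)
Compute 1378 - 6373 = -4995
-4995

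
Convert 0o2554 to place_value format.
Convert 0o2554 (octal) → 2×512 + 5×64 + 5×8 + 4 = 1388 (decimal)
Convert 1388 (decimal) → 1388 = 1×1000 + 3×100 + 8×10 + 8 → 1 thousand, 3 hundreds, 8 tens, 8 ones (place-value notation)
1 thousand, 3 hundreds, 8 tens, 8 ones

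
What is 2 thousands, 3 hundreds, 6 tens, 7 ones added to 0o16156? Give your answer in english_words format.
Convert 2 thousands, 3 hundreds, 6 tens, 7 ones (place-value notation) → 2×1000 + 3×100 + 6×10 + 7 = 2367 (decimal)
Convert 0o16156 (octal) → 1×4096 + 6×512 + 1×64 + 5×8 + 6 = 7278 (decimal)
Compute 2367 + 7278 = 9645
Convert 9645 (decimal) → 9645 = 9×1000 + 6×100 + 45 → nine thousand six hundred forty-five (English words)
nine thousand six hundred forty-five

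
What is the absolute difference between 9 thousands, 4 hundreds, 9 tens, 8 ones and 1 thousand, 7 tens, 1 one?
Convert 9 thousands, 4 hundreds, 9 tens, 8 ones (place-value notation) → 9×1000 + 4×100 + 9×10 + 8 = 9498 (decimal)
Convert 1 thousand, 7 tens, 1 one (place-value notation) → 1×1000 + 7×10 + 1 = 1071 (decimal)
Compute |9498 - 1071| = 8427
8427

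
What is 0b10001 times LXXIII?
Convert 0b10001 (binary) → 16 + 1 = 17 (decimal)
Convert LXXIII (Roman numeral) → 50 + 10 + 10 + 1 + 1 + 1 = 73 (decimal)
Compute 17 × 73 = 1241
1241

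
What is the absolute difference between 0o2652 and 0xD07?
Convert 0o2652 (octal) → 2×512 + 6×64 + 5×8 + 2 = 1450 (decimal)
Convert 0xD07 (hexadecimal) → 13×256 + 7 = 3335 (decimal)
Compute |1450 - 3335| = 1885
1885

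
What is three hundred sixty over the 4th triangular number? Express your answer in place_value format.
Convert three hundred sixty (English words) → 3×100 + 60 = 360 (decimal)
Convert the 4th triangular number (triangular index) → 4×5/2 = 10 (decimal)
Compute 360 ÷ 10 = 36
Convert 36 (decimal) → 36 = 3×10 + 6 → 3 tens, 6 ones (place-value notation)
3 tens, 6 ones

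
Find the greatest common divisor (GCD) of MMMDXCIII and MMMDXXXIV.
Convert MMMDXCIII (Roman numeral) → 1000 + 1000 + 1000 + 500 + 90 + 1 + 1 + 1 = 3593 (decimal)
Convert MMMDXXXIV (Roman numeral) → 1000 + 1000 + 1000 + 500 + 10 + 10 + 10 + 4 = 3534 (decimal)
Compute gcd(3593, 3534) = 1
1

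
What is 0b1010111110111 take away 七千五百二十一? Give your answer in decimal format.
Convert 0b1010111110111 (binary) → 4096 + 1024 + 256 + 128 + 64 + 32 + 16 + 4 + 2 + 1 = 5623 (decimal)
Convert 七千五百二十一 (Chinese numeral) → 7×1000 + 5×100 + 2×10 + 1 = 7521 (decimal)
Compute 5623 - 7521 = -1898
-1898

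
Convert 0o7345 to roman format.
Convert 0o7345 (octal) → 7×512 + 3×64 + 4×8 + 5 = 3813 (decimal)
Convert 3813 (decimal) → 3813 = 1000 + 1000 + 1000 + 500 + 100 + 100 + 100 + 10 + 1 + 1 + 1 → MMMDCCCXIII (Roman numeral)
MMMDCCCXIII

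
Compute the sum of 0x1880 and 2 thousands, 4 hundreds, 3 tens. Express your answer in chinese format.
Convert 0x1880 (hexadecimal) → 1×4096 + 8×256 + 8×16 = 6272 (decimal)
Convert 2 thousands, 4 hundreds, 3 tens (place-value notation) → 2×1000 + 4×100 + 3×10 = 2430 (decimal)
Compute 6272 + 2430 = 8702
Convert 8702 (decimal) → 8702 = 8×1000 + 7×100 + 2 → 八千七百零二 (Chinese numeral)
八千七百零二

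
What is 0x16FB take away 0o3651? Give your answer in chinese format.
Convert 0x16FB (hexadecimal) → 1×4096 + 6×256 + 15×16 + 11 = 5883 (decimal)
Convert 0o3651 (octal) → 3×512 + 6×64 + 5×8 + 1 = 1961 (decimal)
Compute 5883 - 1961 = 3922
Convert 3922 (decimal) → 3922 = 3×1000 + 9×100 + 2×10 + 2 → 三千九百二十二 (Chinese numeral)
三千九百二十二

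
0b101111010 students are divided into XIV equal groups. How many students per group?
Convert 0b101111010 (binary) → 256 + 64 + 32 + 16 + 8 + 2 = 378 (decimal)
Convert XIV (Roman numeral) → 10 + 4 = 14 (decimal)
Compute 378 ÷ 14 = 27
27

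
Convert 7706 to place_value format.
Convert 7706 (decimal) → 7706 = 7×1000 + 7×100 + 6 → 7 thousands, 7 hundreds, 6 ones (place-value notation)
7 thousands, 7 hundreds, 6 ones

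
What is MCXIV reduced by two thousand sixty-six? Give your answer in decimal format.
Convert MCXIV (Roman numeral) → 1000 + 100 + 10 + 4 = 1114 (decimal)
Convert two thousand sixty-six (English words) → 2×1000 + 66 = 2066 (decimal)
Compute 1114 - 2066 = -952
-952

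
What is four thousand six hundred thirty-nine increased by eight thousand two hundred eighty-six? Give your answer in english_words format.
Convert four thousand six hundred thirty-nine (English words) → 4×1000 + 6×100 + 39 = 4639 (decimal)
Convert eight thousand two hundred eighty-six (English words) → 8×1000 + 2×100 + 86 = 8286 (decimal)
Compute 4639 + 8286 = 12925
Convert 12925 (decimal) → 12925 = 12×1000 + 9×100 + 25 → twelve thousand nine hundred twenty-five (English words)
twelve thousand nine hundred twenty-five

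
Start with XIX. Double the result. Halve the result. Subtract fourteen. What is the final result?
Convert XIX (Roman numeral) → 10 + 9 = 19 (decimal)
Start: 19
19 × 2 = 38
38 ÷ 2 = 19
Convert fourteen (English words) → 14 (decimal)
19 - 14 = 5
5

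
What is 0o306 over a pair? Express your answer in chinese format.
Convert 0o306 (octal) → 3×64 + 6 = 198 (decimal)
Convert a pair (colloquial) → 2 (decimal)
Compute 198 ÷ 2 = 99
Convert 99 (decimal) → 99 = 9×10 + 9 → 九十九 (Chinese numeral)
九十九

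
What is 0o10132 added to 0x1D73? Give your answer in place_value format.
Convert 0o10132 (octal) → 1×4096 + 1×64 + 3×8 + 2 = 4186 (decimal)
Convert 0x1D73 (hexadecimal) → 1×4096 + 13×256 + 7×16 + 3 = 7539 (decimal)
Compute 4186 + 7539 = 11725
Convert 11725 (decimal) → 11725 = 11×1000 + 7×100 + 2×10 + 5 → 11 thousands, 7 hundreds, 2 tens, 5 ones (place-value notation)
11 thousands, 7 hundreds, 2 tens, 5 ones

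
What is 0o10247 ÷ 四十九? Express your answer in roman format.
Convert 0o10247 (octal) → 1×4096 + 2×64 + 4×8 + 7 = 4263 (decimal)
Convert 四十九 (Chinese numeral) → 4×10 + 9 = 49 (decimal)
Compute 4263 ÷ 49 = 87
Convert 87 (decimal) → 87 = 50 + 10 + 10 + 10 + 5 + 1 + 1 → LXXXVII (Roman numeral)
LXXXVII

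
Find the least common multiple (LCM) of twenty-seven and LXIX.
Convert twenty-seven (English words) → 27 (decimal)
Convert LXIX (Roman numeral) → 50 + 10 + 9 = 69 (decimal)
Compute lcm(27, 69) = 621
621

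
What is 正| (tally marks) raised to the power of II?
Convert 正| (tally marks) → 5 + 1 = 6 (decimal)
Convert II (Roman numeral) → 1 + 1 = 2 (decimal)
Compute 6 ^ 2 = 36
36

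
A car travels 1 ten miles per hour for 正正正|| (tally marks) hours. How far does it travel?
Convert 1 ten (place-value notation) → 1×10 = 10 (decimal)
Convert 正正正|| (tally marks) → 5 + 5 + 5 + 2 = 17 (decimal)
Compute 10 × 17 = 170
170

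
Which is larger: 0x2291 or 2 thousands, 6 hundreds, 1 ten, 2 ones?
Convert 0x2291 (hexadecimal) → 2×4096 + 2×256 + 9×16 + 1 = 8849 (decimal)
Convert 2 thousands, 6 hundreds, 1 ten, 2 ones (place-value notation) → 2×1000 + 6×100 + 1×10 + 2 = 2612 (decimal)
Compare 8849 vs 2612: larger = 8849
8849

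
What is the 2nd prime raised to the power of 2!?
Convert the 2nd prime (prime index) → 3 (decimal)
Convert 2! (factorial) → 2 (decimal)
Compute 3 ^ 2 = 9
9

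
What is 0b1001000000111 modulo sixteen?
Convert 0b1001000000111 (binary) → 4096 + 512 + 4 + 2 + 1 = 4615 (decimal)
Convert sixteen (English words) → 16 (decimal)
Compute 4615 mod 16 = 7
7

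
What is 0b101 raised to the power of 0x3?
Convert 0b101 (binary) → 4 + 1 = 5 (decimal)
Convert 0x3 (hexadecimal) → 3 (decimal)
Compute 5 ^ 3 = 125
125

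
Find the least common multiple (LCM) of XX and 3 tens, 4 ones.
Convert XX (Roman numeral) → 10 + 10 = 20 (decimal)
Convert 3 tens, 4 ones (place-value notation) → 3×10 + 4 = 34 (decimal)
Compute lcm(20, 34) = 340
340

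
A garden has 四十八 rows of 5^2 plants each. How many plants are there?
Convert 5^2 (power) → 25 (decimal)
Convert 四十八 (Chinese numeral) → 4×10 + 8 = 48 (decimal)
Compute 25 × 48 = 1200
1200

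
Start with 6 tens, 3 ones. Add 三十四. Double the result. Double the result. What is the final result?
Convert 6 tens, 3 ones (place-value notation) → 6×10 + 3 = 63 (decimal)
Start: 63
Convert 三十四 (Chinese numeral) → 3×10 + 4 = 34 (decimal)
63 + 34 = 97
97 × 2 = 194
194 × 2 = 388
388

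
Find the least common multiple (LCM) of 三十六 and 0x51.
Convert 三十六 (Chinese numeral) → 3×10 + 6 = 36 (decimal)
Convert 0x51 (hexadecimal) → 5×16 + 1 = 81 (decimal)
Compute lcm(36, 81) = 324
324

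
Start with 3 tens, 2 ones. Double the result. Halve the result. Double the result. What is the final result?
Convert 3 tens, 2 ones (place-value notation) → 3×10 + 2 = 32 (decimal)
Start: 32
32 × 2 = 64
64 ÷ 2 = 32
32 × 2 = 64
64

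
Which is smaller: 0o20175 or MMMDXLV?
Convert 0o20175 (octal) → 2×4096 + 1×64 + 7×8 + 5 = 8317 (decimal)
Convert MMMDXLV (Roman numeral) → 1000 + 1000 + 1000 + 500 + 40 + 5 = 3545 (decimal)
Compare 8317 vs 3545: smaller = 3545
3545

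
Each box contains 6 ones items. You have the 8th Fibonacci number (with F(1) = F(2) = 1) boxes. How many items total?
Convert 6 ones (place-value notation) → 6 (decimal)
Convert the 8th Fibonacci number (with F(1) = F(2) = 1) (Fibonacci index) → 1, 1, 2, 3, 5, 8, 13, 21 → 21 (decimal)
Compute 6 × 21 = 126
126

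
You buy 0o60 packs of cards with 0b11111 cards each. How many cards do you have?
Convert 0b11111 (binary) → 16 + 8 + 4 + 2 + 1 = 31 (decimal)
Convert 0o60 (octal) → 6×8 = 48 (decimal)
Compute 31 × 48 = 1488
1488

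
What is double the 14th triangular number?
The 14th triangular number = 14×15/2 = 105
Compute 105 × 2 = 210
210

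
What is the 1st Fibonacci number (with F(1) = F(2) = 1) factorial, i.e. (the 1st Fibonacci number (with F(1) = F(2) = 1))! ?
Convert the 1st Fibonacci number (with F(1) = F(2) = 1) (Fibonacci index) → 1 (decimal)
Compute 1! = 1
1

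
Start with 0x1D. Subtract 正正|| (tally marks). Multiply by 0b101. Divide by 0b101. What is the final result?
Convert 0x1D (hexadecimal) → 1×16 + 13 = 29 (decimal)
Start: 29
Convert 正正|| (tally marks) → 5 + 5 + 2 = 12 (decimal)
29 - 12 = 17
Convert 0b101 (binary) → 4 + 1 = 5 (decimal)
17 × 5 = 85
Convert 0b101 (binary) → 4 + 1 = 5 (decimal)
85 ÷ 5 = 17
17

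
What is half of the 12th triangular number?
The 12th triangular number = 12×13/2 = 78
Compute 78 ÷ 2 = 39
39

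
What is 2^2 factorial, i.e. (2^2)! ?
Convert 2^2 (power) → 4 (decimal)
Compute 4! = 24
24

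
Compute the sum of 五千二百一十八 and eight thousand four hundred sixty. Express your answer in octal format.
Convert 五千二百一十八 (Chinese numeral) → 5×1000 + 2×100 + 1×10 + 8 = 5218 (decimal)
Convert eight thousand four hundred sixty (English words) → 8×1000 + 4×100 + 60 = 8460 (decimal)
Compute 5218 + 8460 = 13678
Convert 13678 (decimal) → 13678 = 3×4096 + 2×512 + 5×64 + 5×8 + 6 → 0o32556 (octal)
0o32556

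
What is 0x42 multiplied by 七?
Convert 0x42 (hexadecimal) → 4×16 + 2 = 66 (decimal)
Convert 七 (Chinese numeral) → 7 (decimal)
Compute 66 × 7 = 462
462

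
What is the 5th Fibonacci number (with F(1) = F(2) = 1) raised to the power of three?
Convert the 5th Fibonacci number (with F(1) = F(2) = 1) (Fibonacci index) → 1, 1, 2, 3, 5 → 5 (decimal)
Convert three (English words) → 3 (decimal)
Compute 5 ^ 3 = 125
125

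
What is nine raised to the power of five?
Convert nine (English words) → 9 (decimal)
Convert five (English words) → 5 (decimal)
Compute 9 ^ 5 = 59049
59049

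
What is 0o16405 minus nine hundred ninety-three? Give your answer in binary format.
Convert 0o16405 (octal) → 1×4096 + 6×512 + 4×64 + 5 = 7429 (decimal)
Convert nine hundred ninety-three (English words) → 9×100 + 93 = 993 (decimal)
Compute 7429 - 993 = 6436
Convert 6436 (decimal) → 6436 = 4096 + 2048 + 256 + 32 + 4 → 0b1100100100100 (binary)
0b1100100100100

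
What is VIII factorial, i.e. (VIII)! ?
Convert VIII (Roman numeral) → 5 + 1 + 1 + 1 = 8 (decimal)
Compute 8! = 40320
40320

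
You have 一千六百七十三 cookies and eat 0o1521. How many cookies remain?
Convert 一千六百七十三 (Chinese numeral) → 1×1000 + 6×100 + 7×10 + 3 = 1673 (decimal)
Convert 0o1521 (octal) → 1×512 + 5×64 + 2×8 + 1 = 849 (decimal)
Compute 1673 - 849 = 824
824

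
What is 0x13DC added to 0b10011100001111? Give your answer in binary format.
Convert 0x13DC (hexadecimal) → 1×4096 + 3×256 + 13×16 + 12 = 5084 (decimal)
Convert 0b10011100001111 (binary) → 8192 + 1024 + 512 + 256 + 8 + 4 + 2 + 1 = 9999 (decimal)
Compute 5084 + 9999 = 15083
Convert 15083 (decimal) → 15083 = 8192 + 4096 + 2048 + 512 + 128 + 64 + 32 + 8 + 2 + 1 → 0b11101011101011 (binary)
0b11101011101011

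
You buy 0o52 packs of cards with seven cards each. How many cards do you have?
Convert seven (English words) → 7 (decimal)
Convert 0o52 (octal) → 5×8 + 2 = 42 (decimal)
Compute 7 × 42 = 294
294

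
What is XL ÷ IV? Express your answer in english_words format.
Convert XL (Roman numeral) → 40 (decimal)
Convert IV (Roman numeral) → 4 (decimal)
Compute 40 ÷ 4 = 10
Convert 10 (decimal) → ten (English words)
ten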